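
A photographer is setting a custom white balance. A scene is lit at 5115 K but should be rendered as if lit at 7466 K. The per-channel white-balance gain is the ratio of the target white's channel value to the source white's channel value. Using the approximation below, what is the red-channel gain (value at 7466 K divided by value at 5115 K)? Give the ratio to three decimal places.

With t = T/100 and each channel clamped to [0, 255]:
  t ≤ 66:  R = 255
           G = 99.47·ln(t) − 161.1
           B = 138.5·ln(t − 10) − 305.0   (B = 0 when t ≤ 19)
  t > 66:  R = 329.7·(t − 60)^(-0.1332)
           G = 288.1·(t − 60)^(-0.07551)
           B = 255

At 5115 K (t = 51.15):
  R = 255 by definition for t ≤ 66.
At 7466 K (t = 74.66):
  R = 329.7·(74.66 − 60)^(-0.1332) = 329.7·14.66^(-0.1332) = 329.7·0.69931 = 230.563.
Gain = 230.563 / 255.000 = 0.9042 → 0.904.

0.904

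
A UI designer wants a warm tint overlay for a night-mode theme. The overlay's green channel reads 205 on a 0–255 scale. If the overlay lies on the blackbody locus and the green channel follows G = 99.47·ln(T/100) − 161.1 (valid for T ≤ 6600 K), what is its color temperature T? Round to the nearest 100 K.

4000 K

ln t = (205 + 161.1) / 99.47 = 3.6805.
t = e^3.6805 = 39.666.
T = 100·t = 3967 K → 4000 K to the nearest 100 K.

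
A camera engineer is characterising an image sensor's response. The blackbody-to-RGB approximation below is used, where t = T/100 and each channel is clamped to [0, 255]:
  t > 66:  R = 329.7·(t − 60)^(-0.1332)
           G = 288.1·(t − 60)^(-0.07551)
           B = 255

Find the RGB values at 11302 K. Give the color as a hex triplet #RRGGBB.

#C2D5FF

t = 11302/100 = 113.02; the t > 66 branch applies.
R = 329.7·(113.02 − 60)^(-0.1332) = 329.7·53.02^(-0.1332) = 329.7·0.58926 = 194.278.
G = 288.1·(113.02 − 60)^(-0.07551) = 288.1·53.02^(-0.07551) = 288.1·0.74095 = 213.467.
B = 255 by definition for t > 66.
Rounded: (194, 213, 255).
In hex: #C2D5FF.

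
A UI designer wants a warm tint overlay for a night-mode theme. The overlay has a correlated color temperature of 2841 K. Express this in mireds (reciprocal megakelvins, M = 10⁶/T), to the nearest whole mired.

M = 10⁶ / 2841 = 351.989 → 352 mireds.

352 mireds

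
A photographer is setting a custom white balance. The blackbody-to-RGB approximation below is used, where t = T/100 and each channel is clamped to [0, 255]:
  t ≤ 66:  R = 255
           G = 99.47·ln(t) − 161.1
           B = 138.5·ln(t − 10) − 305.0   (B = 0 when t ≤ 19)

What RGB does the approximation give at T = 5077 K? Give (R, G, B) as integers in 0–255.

t = 5077/100 = 50.77; the t ≤ 66 branch applies.
R = 255 by definition for t ≤ 66.
G = 99.47·ln 50.77 − 161.1 = 99.47·3.9273 − 161.1 = 229.549.
B = 138.5·ln(50.77 − 10) − 305.0 = 138.5·ln 40.77 − 305.0 = 138.5·3.7079 − 305.0 = 208.551.
Rounded: (255, 230, 209).

(255, 230, 209)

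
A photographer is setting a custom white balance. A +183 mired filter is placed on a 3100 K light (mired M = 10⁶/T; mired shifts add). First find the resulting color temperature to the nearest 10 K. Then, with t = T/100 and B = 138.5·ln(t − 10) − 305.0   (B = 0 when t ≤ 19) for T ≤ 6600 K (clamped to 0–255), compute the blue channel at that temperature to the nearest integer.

M_in = 10⁶/3100 = 322.58; M_out = 322.58 + (+183) = 505.58.
T_out = 10⁶/505.58 = 1977.9 K → 1980 K; t = 19.8.
B = 138.5·ln(19.8 − 10) − 305.0 = 138.5·ln 9.8 − 305.0 = 138.5·2.2824 − 305.0 = 11.110.
Rounded: 11.

11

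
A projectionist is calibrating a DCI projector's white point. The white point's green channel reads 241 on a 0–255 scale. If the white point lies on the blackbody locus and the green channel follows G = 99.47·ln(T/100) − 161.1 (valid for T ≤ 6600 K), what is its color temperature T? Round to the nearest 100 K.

ln t = (241 + 161.1) / 99.47 = 4.0424.
t = e^4.0424 = 56.964.
T = 100·t = 5696 K → 5700 K to the nearest 100 K.

5700 K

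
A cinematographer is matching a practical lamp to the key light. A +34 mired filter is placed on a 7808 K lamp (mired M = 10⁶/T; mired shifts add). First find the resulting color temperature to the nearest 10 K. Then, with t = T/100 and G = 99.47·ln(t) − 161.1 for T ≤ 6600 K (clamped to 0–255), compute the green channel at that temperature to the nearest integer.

M_in = 10⁶/7808 = 128.07; M_out = 128.07 + (+34) = 162.07.
T_out = 10⁶/162.07 = 6170.0 K → 6170 K; t = 61.7.
G = 99.47·ln 61.7 − 161.1 = 99.47·4.1223 − 161.1 = 248.944.
Rounded: 249.

249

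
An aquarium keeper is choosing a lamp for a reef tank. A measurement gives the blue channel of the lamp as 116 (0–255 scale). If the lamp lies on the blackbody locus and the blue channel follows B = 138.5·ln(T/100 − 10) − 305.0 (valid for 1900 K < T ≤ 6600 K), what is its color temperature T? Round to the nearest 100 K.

ln(t − 10) = (116 + 305.0) / 138.5 = 3.0397.
t − 10 = e^3.0397 = 20.899, so t = 30.899.
T = 100·t = 3090 K → 3100 K to the nearest 100 K.

3100 K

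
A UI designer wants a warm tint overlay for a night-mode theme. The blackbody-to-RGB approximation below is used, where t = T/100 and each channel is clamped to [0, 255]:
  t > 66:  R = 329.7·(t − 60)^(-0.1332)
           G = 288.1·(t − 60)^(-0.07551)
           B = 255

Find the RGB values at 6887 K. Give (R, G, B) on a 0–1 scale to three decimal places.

t = 6887/100 = 68.87; the t > 66 branch applies.
R = 329.7·(68.87 − 60)^(-0.1332) = 329.7·8.87^(-0.1332) = 329.7·0.74772 = 246.522.
G = 288.1·(68.87 − 60)^(-0.07551) = 288.1·8.87^(-0.07551) = 288.1·0.84805 = 244.324.
B = 255 by definition for t > 66.
Dividing each by 255: (0.9668, 0.9581, 1.0000) → (0.967, 0.958, 1.000).

(0.967, 0.958, 1.000)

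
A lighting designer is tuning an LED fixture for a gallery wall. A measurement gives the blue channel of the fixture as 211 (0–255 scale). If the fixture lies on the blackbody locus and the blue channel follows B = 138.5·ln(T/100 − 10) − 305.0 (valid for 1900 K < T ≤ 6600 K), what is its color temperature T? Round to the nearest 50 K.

5150 K

ln(t − 10) = (211 + 305.0) / 138.5 = 3.7256.
t − 10 = e^3.7256 = 41.497, so t = 51.497.
T = 100·t = 5150 K → 5150 K to the nearest 50 K.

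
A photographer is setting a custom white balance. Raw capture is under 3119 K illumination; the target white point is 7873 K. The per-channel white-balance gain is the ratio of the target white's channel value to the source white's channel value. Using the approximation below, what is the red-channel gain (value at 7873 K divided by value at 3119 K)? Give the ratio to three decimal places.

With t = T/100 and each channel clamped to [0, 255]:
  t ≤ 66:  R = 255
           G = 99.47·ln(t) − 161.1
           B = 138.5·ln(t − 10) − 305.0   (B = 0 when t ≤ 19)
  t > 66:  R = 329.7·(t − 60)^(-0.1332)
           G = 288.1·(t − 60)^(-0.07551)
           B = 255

0.875

At 3119 K (t = 31.19):
  R = 255 by definition for t ≤ 66.
At 7873 K (t = 78.73):
  R = 329.7·(78.73 − 60)^(-0.1332) = 329.7·18.73^(-0.1332) = 329.7·0.67686 = 223.160.
Gain = 223.160 / 255.000 = 0.8751 → 0.875.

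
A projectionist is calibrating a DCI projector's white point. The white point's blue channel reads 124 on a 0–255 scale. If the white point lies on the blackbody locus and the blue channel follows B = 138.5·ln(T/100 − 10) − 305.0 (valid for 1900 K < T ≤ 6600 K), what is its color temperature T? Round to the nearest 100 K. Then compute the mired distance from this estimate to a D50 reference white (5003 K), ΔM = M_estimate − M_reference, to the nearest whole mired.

+113 mireds

ln(t − 10) = (124 + 305.0) / 138.5 = 3.0975.
t − 10 = e^3.0975 = 22.142, so t = 32.142.
T = 100·t = 3214 K → 3200 K to the nearest 100 K.
M_estimate = 10⁶/3200 = 312.50; M_reference = 10⁶/5003 = 199.88.
ΔM = 312.50 − 199.88 = 112.62 → +113 mireds.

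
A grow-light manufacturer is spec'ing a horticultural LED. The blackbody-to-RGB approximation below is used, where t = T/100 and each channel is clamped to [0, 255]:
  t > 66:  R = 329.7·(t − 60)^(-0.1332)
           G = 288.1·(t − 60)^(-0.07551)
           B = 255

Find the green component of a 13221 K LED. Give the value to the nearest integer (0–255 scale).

209

t = 13221/100 = 132.21; the t > 66 branch applies.
G = 288.1·(132.21 − 60)^(-0.07551) = 288.1·72.21^(-0.07551) = 288.1·0.72386 = 208.545.
Rounded: 209.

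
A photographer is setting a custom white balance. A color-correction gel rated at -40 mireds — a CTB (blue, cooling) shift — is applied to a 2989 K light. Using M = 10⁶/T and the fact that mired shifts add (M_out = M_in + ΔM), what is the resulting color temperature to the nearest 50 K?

M_in = 10⁶/2989 = 334.56 mireds.
M_out = 334.56 + (-40) = 294.56 mireds.
T_out = 10⁶/294.56 = 3394.9 K → 3400 K.

3400 K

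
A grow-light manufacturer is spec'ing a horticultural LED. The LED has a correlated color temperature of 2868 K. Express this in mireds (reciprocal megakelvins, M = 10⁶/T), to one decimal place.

M = 10⁶ / 2868 = 348.675 → 348.7 mireds.

348.7 mireds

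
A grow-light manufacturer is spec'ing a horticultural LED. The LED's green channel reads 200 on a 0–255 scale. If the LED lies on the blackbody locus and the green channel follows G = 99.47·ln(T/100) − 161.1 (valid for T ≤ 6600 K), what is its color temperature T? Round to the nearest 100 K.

ln t = (200 + 161.1) / 99.47 = 3.6302.
t = e^3.6302 = 37.722.
T = 100·t = 3772 K → 3800 K to the nearest 100 K.

3800 K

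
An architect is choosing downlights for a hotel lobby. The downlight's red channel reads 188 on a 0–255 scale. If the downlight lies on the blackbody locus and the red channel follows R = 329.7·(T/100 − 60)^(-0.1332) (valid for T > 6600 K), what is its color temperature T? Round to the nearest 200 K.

12800 K

(t − 60)^(-0.1332) = 188/329.7 = 0.57022.
t − 60 = 0.57022^(1/-0.1332) = 0.57022^(-7.508) = 67.848, so t = 127.848.
T = 100·t = 12785 K → 12800 K to the nearest 200 K.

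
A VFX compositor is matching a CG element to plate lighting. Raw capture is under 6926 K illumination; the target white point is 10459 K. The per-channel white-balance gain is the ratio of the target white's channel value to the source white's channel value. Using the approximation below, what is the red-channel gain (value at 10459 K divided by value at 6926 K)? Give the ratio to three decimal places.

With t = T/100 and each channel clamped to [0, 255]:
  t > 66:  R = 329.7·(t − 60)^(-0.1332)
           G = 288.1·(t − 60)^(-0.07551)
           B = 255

0.811

At 6926 K (t = 69.26):
  R = 329.7·(69.26 − 60)^(-0.1332) = 329.7·9.26^(-0.1332) = 329.7·0.74344 = 245.113.
At 10459 K (t = 104.59):
  R = 329.7·(104.59 − 60)^(-0.1332) = 329.7·44.59^(-0.1332) = 329.7·0.60301 = 198.811.
Gain = 198.811 / 245.113 = 0.8111 → 0.811.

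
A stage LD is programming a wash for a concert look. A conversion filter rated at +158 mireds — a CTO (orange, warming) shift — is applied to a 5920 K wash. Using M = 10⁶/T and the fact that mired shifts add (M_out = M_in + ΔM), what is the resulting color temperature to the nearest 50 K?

M_in = 10⁶/5920 = 168.92 mireds.
M_out = 168.92 + (+158) = 326.92 mireds.
T_out = 10⁶/326.92 = 3058.9 K → 3050 K.

3050 K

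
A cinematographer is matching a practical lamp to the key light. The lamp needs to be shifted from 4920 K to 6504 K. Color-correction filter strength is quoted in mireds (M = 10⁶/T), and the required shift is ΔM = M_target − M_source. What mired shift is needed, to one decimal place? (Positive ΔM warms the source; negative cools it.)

-49.5 mireds

M_source = 10⁶/4920 = 203.252; M_target = 10⁶/6504 = 153.752.
ΔM = 153.752 − 203.252 = -49.500 → -49.5 mireds, a cooling shift.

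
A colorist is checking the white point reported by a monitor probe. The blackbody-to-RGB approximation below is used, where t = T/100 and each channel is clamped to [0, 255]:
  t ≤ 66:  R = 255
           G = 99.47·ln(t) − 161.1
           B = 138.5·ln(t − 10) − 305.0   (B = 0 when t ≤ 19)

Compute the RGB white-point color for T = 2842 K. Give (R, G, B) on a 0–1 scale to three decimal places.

(1.000, 0.674, 0.386)

t = 2842/100 = 28.42; the t ≤ 66 branch applies.
R = 255 by definition for t ≤ 66.
G = 99.47·ln 28.42 − 161.1 = 99.47·3.3471 − 161.1 = 171.835.
B = 138.5·ln(28.42 − 10) − 305.0 = 138.5·ln 18.42 − 305.0 = 138.5·2.9134 − 305.0 = 98.511.
Dividing each by 255: (1.0000, 0.6739, 0.3863) → (1.000, 0.674, 0.386).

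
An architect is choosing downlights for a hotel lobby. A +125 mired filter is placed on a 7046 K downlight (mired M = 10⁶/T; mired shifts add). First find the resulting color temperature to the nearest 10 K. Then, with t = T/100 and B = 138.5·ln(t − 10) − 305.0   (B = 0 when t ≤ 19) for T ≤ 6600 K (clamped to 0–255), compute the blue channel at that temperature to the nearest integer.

M_in = 10⁶/7046 = 141.92; M_out = 141.92 + (+125) = 266.92.
T_out = 10⁶/266.92 = 3746.4 K → 3750 K; t = 37.5.
B = 138.5·ln(37.5 − 10) − 305.0 = 138.5·ln 27.5 − 305.0 = 138.5·3.3142 − 305.0 = 154.015.
Rounded: 154.

154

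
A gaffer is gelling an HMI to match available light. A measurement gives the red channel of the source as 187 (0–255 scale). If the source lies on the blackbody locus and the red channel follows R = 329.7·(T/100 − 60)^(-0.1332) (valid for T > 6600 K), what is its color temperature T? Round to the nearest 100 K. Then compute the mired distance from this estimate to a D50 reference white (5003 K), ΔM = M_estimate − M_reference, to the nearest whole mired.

-124 mireds

(t − 60)^(-0.1332) = 187/329.7 = 0.56718.
t − 60 = 0.56718^(1/-0.1332) = 0.56718^(-7.508) = 70.620, so t = 130.620.
T = 100·t = 13062 K → 13100 K to the nearest 100 K.
M_estimate = 10⁶/13100 = 76.34; M_reference = 10⁶/5003 = 199.88.
ΔM = 76.34 − 199.88 = -123.54 → -124 mireds.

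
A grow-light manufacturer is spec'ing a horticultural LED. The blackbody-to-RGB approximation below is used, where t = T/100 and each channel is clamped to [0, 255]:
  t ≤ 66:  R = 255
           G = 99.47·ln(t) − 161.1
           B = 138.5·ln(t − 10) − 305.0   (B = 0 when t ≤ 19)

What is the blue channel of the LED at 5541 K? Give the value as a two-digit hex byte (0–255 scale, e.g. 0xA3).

t = 5541/100 = 55.41; the t ≤ 66 branch applies.
B = 138.5·ln(55.41 − 10) − 305.0 = 138.5·ln 45.41 − 305.0 = 138.5·3.8157 − 305.0 = 223.479.
Rounded: 223; in hex, 0xDF.

0xDF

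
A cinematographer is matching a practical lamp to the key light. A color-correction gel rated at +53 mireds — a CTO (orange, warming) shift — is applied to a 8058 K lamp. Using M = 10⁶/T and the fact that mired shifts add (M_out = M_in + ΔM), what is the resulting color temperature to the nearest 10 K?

5650 K

M_in = 10⁶/8058 = 124.10 mireds.
M_out = 124.10 + (+53) = 177.10 mireds.
T_out = 10⁶/177.10 = 5646.5 K → 5650 K.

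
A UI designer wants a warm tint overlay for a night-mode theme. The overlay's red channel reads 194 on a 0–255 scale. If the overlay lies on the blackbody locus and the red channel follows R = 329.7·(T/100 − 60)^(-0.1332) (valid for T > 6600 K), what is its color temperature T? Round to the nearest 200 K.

11400 K

(t − 60)^(-0.1332) = 194/329.7 = 0.58841.
t − 60 = 0.58841^(1/-0.1332) = 0.58841^(-7.508) = 53.593, so t = 113.593.
T = 100·t = 11359 K → 11400 K to the nearest 200 K.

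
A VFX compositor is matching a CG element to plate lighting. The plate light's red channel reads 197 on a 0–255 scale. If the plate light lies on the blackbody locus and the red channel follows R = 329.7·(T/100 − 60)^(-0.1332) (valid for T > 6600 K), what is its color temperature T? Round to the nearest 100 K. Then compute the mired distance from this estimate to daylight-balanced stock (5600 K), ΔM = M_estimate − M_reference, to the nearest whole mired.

-86 mireds

(t − 60)^(-0.1332) = 197/329.7 = 0.59751.
t − 60 = 0.59751^(1/-0.1332) = 0.59751^(-7.508) = 47.761, so t = 107.761.
T = 100·t = 10776 K → 10800 K to the nearest 100 K.
M_estimate = 10⁶/10800 = 92.59; M_reference = 10⁶/5600 = 178.57.
ΔM = 92.59 − 178.57 = -85.98 → -86 mireds.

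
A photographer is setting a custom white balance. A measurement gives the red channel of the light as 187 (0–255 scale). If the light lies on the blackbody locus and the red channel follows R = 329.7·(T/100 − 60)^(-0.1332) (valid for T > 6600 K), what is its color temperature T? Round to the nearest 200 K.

13000 K

(t − 60)^(-0.1332) = 187/329.7 = 0.56718.
t − 60 = 0.56718^(1/-0.1332) = 0.56718^(-7.508) = 70.620, so t = 130.620.
T = 100·t = 13062 K → 13000 K to the nearest 200 K.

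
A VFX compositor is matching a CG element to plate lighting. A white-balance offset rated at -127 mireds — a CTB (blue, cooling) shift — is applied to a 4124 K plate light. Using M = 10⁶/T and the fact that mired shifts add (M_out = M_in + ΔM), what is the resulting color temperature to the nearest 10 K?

8660 K

M_in = 10⁶/4124 = 242.48 mireds.
M_out = 242.48 + (-127) = 115.48 mireds.
T_out = 10⁶/115.48 = 8659.3 K → 8660 K.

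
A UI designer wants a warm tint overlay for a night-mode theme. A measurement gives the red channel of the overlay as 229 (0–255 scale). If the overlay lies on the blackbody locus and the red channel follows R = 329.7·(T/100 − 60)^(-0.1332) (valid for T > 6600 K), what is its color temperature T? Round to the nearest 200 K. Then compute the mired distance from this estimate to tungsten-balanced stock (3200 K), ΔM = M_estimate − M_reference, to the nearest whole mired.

-181 mireds

(t − 60)^(-0.1332) = 229/329.7 = 0.69457.
t − 60 = 0.69457^(1/-0.1332) = 0.69457^(-7.508) = 15.428, so t = 75.428.
T = 100·t = 7543 K → 7600 K to the nearest 200 K.
M_estimate = 10⁶/7600 = 131.58; M_reference = 10⁶/3200 = 312.50.
ΔM = 131.58 − 312.50 = -180.92 → -181 mireds.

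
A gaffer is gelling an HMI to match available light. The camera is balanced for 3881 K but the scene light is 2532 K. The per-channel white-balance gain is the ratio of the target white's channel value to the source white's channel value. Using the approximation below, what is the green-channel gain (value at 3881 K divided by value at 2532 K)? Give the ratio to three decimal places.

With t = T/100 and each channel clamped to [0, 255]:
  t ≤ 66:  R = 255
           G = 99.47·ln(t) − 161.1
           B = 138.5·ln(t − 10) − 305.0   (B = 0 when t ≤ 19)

1.265

At 2532 K (t = 25.32):
  G = 99.47·ln 25.32 − 161.1 = 99.47·3.2316 − 161.1 = 160.347.
At 3881 K (t = 38.81):
  G = 99.47·ln 38.81 − 161.1 = 99.47·3.6587 − 161.1 = 202.829.
Gain = 202.829 / 160.347 = 1.2649 → 1.265.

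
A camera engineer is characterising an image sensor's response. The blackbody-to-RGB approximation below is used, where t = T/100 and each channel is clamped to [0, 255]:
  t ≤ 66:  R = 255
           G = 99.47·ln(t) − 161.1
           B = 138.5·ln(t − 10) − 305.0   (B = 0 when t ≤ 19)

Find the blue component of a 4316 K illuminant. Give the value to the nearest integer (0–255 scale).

180

t = 4316/100 = 43.16; the t ≤ 66 branch applies.
B = 138.5·ln(43.16 − 10) − 305.0 = 138.5·ln 33.16 − 305.0 = 138.5·3.5013 − 305.0 = 179.936.
Rounded: 180.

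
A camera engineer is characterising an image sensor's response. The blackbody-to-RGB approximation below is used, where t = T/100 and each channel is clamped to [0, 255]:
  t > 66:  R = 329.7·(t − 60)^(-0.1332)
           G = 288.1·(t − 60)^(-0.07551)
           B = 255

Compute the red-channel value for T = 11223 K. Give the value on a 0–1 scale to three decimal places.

t = 11223/100 = 112.23; the t > 66 branch applies.
R = 329.7·(112.23 − 60)^(-0.1332) = 329.7·52.23^(-0.1332) = 329.7·0.59044 = 194.667.
On a 0–1 scale: 194.667/255 = 0.7634 → 0.763.

0.763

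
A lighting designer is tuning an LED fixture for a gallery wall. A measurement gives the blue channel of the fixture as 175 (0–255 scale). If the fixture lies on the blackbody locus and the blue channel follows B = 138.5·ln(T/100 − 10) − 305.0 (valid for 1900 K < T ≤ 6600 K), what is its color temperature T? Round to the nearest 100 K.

4200 K

ln(t − 10) = (175 + 305.0) / 138.5 = 3.4657.
t − 10 = e^3.4657 = 31.999, so t = 41.999.
T = 100·t = 4200 K → 4200 K to the nearest 100 K.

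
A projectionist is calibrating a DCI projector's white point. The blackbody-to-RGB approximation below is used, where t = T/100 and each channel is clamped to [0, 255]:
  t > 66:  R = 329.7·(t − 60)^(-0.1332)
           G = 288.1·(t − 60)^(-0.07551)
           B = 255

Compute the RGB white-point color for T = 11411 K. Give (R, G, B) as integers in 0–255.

(194, 213, 255)

t = 11411/100 = 114.11; the t > 66 branch applies.
R = 329.7·(114.11 − 60)^(-0.1332) = 329.7·54.11^(-0.1332) = 329.7·0.58766 = 193.752.
G = 288.1·(114.11 − 60)^(-0.07551) = 288.1·54.11^(-0.07551) = 288.1·0.73981 = 213.139.
B = 255 by definition for t > 66.
Rounded: (194, 213, 255).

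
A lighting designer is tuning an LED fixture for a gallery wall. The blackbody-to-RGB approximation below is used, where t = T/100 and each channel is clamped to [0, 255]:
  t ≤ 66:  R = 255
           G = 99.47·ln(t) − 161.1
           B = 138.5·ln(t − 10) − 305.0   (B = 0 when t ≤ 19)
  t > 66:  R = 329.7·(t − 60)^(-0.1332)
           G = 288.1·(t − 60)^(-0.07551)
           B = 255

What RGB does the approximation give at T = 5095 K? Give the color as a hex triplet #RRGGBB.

#FFE6D1

t = 5095/100 = 50.95; the t ≤ 66 branch applies.
R = 255 by definition for t ≤ 66.
G = 99.47·ln 50.95 − 161.1 = 99.47·3.9308 − 161.1 = 229.901.
B = 138.5·ln(50.95 − 10) − 305.0 = 138.5·ln 40.95 − 305.0 = 138.5·3.7124 − 305.0 = 209.161.
Rounded: (255, 230, 209).
In hex: #FFE6D1.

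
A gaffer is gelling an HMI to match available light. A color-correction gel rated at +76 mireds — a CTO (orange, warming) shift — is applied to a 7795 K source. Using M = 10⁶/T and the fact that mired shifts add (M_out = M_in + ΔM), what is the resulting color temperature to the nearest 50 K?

4900 K

M_in = 10⁶/7795 = 128.29 mireds.
M_out = 128.29 + (+76) = 204.29 mireds.
T_out = 10⁶/204.29 = 4895.1 K → 4900 K.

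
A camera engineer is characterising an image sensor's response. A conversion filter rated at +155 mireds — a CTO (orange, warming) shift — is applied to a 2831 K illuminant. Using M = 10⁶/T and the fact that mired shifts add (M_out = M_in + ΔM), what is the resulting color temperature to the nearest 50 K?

1950 K

M_in = 10⁶/2831 = 353.23 mireds.
M_out = 353.23 + (+155) = 508.23 mireds.
T_out = 10⁶/508.23 = 1967.6 K → 1950 K.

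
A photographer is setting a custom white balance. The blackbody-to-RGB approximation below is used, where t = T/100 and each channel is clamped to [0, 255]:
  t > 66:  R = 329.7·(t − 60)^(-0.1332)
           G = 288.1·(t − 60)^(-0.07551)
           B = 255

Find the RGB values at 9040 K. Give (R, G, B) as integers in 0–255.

t = 9040/100 = 90.4; the t > 66 branch applies.
R = 329.7·(90.4 − 60)^(-0.1332) = 329.7·30.4^(-0.1332) = 329.7·0.63457 = 209.219.
G = 288.1·(90.4 − 60)^(-0.07551) = 288.1·30.4^(-0.07551) = 288.1·0.77273 = 222.624.
B = 255 by definition for t > 66.
Rounded: (209, 223, 255).

(209, 223, 255)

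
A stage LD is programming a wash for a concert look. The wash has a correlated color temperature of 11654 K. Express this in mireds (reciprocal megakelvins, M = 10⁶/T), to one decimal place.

85.8 mireds

M = 10⁶ / 11654 = 85.807 → 85.8 mireds.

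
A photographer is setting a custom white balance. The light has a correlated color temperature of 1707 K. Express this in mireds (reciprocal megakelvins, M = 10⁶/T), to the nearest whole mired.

586 mireds

M = 10⁶ / 1707 = 585.823 → 586 mireds.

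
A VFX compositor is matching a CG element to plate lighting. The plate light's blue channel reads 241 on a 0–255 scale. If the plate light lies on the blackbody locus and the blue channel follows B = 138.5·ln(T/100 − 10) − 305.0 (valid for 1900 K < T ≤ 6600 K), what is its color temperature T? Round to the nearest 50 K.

6150 K

ln(t − 10) = (241 + 305.0) / 138.5 = 3.9422.
t − 10 = e^3.9422 = 51.534, so t = 61.534.
T = 100·t = 6153 K → 6150 K to the nearest 50 K.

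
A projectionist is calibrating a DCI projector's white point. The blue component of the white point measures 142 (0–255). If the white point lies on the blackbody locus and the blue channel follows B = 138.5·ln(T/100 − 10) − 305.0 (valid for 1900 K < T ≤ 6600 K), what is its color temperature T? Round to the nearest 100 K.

ln(t − 10) = (142 + 305.0) / 138.5 = 3.2274.
t − 10 = e^3.2274 = 25.215, so t = 35.215.
T = 100·t = 3521 K → 3500 K to the nearest 100 K.

3500 K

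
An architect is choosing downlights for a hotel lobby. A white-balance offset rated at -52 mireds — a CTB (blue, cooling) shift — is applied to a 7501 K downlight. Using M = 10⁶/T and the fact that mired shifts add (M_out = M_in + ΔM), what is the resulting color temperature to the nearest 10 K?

M_in = 10⁶/7501 = 133.32 mireds.
M_out = 133.32 + (-52) = 81.32 mireds.
T_out = 10⁶/81.32 = 12297.8 K → 12300 K.

12300 K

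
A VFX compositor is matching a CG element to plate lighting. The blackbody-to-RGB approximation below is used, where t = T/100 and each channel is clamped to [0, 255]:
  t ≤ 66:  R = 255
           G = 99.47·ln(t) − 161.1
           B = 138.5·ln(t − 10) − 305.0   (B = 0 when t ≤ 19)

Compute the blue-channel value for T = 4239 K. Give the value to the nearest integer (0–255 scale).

177

t = 4239/100 = 42.39; the t ≤ 66 branch applies.
B = 138.5·ln(42.39 − 10) − 305.0 = 138.5·ln 32.39 − 305.0 = 138.5·3.4778 − 305.0 = 176.682.
Rounded: 177.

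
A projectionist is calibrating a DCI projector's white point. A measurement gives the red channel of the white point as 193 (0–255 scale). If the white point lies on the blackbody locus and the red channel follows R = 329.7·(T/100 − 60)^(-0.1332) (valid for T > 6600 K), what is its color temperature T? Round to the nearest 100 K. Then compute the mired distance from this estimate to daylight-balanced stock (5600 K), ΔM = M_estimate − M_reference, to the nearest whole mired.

-92 mireds

(t − 60)^(-0.1332) = 193/329.7 = 0.58538.
t − 60 = 0.58538^(1/-0.1332) = 0.58538^(-7.508) = 55.713, so t = 115.713.
T = 100·t = 11571 K → 11600 K to the nearest 100 K.
M_estimate = 10⁶/11600 = 86.21; M_reference = 10⁶/5600 = 178.57.
ΔM = 86.21 − 178.57 = -92.36 → -92 mireds.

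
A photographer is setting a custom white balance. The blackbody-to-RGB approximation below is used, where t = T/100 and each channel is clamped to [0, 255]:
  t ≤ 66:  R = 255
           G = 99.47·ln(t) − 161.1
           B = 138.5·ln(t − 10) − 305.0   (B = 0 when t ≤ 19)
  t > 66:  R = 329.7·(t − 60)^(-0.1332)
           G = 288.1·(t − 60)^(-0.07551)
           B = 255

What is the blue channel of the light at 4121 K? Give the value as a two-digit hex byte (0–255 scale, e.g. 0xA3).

0xAC

t = 4121/100 = 41.21; the t ≤ 66 branch applies.
B = 138.5·ln(41.21 − 10) − 305.0 = 138.5·ln 31.21 − 305.0 = 138.5·3.4407 − 305.0 = 171.542.
Rounded: 172; in hex, 0xAC.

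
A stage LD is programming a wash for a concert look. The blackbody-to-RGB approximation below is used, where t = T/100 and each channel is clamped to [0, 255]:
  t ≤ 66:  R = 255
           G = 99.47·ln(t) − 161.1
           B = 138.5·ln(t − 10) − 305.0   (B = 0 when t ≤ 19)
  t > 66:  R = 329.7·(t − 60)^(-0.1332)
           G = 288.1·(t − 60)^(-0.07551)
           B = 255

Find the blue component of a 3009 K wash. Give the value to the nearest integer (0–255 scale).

t = 3009/100 = 30.09; the t ≤ 66 branch applies.
B = 138.5·ln(30.09 − 10) − 305.0 = 138.5·ln 20.09 − 305.0 = 138.5·3.0002 − 305.0 = 110.531.
Rounded: 111.

111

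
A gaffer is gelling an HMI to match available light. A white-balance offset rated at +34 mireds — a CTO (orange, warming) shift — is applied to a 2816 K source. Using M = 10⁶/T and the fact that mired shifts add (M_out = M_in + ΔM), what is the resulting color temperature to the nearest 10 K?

M_in = 10⁶/2816 = 355.11 mireds.
M_out = 355.11 + (+34) = 389.11 mireds.
T_out = 10⁶/389.11 = 2569.9 K → 2570 K.

2570 K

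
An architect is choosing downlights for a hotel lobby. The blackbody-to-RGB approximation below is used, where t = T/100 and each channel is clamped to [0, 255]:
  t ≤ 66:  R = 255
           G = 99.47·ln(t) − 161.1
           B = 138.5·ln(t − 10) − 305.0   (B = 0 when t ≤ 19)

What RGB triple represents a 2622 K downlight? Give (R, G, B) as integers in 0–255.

(255, 164, 81)

t = 2622/100 = 26.22; the t ≤ 66 branch applies.
R = 255 by definition for t ≤ 66.
G = 99.47·ln 26.22 − 161.1 = 99.47·3.2665 − 161.1 = 163.821.
B = 138.5·ln(26.22 − 10) − 305.0 = 138.5·ln 16.22 − 305.0 = 138.5·2.7862 − 305.0 = 80.895.
Rounded: (255, 164, 81).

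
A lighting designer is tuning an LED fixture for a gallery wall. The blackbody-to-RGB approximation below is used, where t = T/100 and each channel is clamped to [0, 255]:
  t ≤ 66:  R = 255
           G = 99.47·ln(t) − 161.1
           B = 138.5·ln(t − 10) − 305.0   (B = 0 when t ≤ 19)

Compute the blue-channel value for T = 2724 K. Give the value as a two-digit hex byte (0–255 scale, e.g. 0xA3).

0x59

t = 2724/100 = 27.24; the t ≤ 66 branch applies.
B = 138.5·ln(27.24 − 10) − 305.0 = 138.5·ln 17.24 − 305.0 = 138.5·2.8472 − 305.0 = 89.342.
Rounded: 89; in hex, 0x59.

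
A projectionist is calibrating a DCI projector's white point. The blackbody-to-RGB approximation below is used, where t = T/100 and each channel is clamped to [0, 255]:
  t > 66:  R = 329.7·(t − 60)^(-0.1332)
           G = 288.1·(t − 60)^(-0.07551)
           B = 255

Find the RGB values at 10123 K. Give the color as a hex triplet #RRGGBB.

t = 10123/100 = 101.23; the t > 66 branch applies.
R = 329.7·(101.23 − 60)^(-0.1332) = 329.7·41.23^(-0.1332) = 329.7·0.60933 = 200.897.
G = 288.1·(101.23 − 60)^(-0.07551) = 288.1·41.23^(-0.07551) = 288.1·0.75515 = 217.560.
B = 255 by definition for t > 66.
Rounded: (201, 218, 255).
In hex: #C9DAFF.

#C9DAFF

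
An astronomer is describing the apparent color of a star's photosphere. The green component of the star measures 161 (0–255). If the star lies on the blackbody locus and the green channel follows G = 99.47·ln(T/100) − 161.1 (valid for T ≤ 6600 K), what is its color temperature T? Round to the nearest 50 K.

ln t = (161 + 161.1) / 99.47 = 3.2382.
t = e^3.2382 = 25.487.
T = 100·t = 2549 K → 2550 K to the nearest 50 K.

2550 K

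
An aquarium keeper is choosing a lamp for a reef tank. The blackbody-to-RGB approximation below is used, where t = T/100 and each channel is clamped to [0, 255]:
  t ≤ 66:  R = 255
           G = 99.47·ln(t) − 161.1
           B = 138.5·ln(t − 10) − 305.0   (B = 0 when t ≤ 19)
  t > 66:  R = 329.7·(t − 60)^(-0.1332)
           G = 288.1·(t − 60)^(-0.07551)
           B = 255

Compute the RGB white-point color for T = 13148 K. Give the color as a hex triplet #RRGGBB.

#BBD1FF

t = 13148/100 = 131.48; the t > 66 branch applies.
R = 329.7·(131.48 − 60)^(-0.1332) = 329.7·71.48^(-0.1332) = 329.7·0.56627 = 186.699.
G = 288.1·(131.48 − 60)^(-0.07551) = 288.1·71.48^(-0.07551) = 288.1·0.72442 = 208.705.
B = 255 by definition for t > 66.
Rounded: (187, 209, 255).
In hex: #BBD1FF.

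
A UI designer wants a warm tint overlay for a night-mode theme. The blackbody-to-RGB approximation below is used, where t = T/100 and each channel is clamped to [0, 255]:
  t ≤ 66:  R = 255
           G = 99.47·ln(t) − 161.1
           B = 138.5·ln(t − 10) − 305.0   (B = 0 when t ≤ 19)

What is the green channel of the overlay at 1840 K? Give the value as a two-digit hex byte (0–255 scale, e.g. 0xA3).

0x81

t = 1840/100 = 18.4; the t ≤ 66 branch applies.
G = 99.47·ln 18.4 − 161.1 = 99.47·2.9124 − 161.1 = 128.592.
Rounded: 129; in hex, 0x81.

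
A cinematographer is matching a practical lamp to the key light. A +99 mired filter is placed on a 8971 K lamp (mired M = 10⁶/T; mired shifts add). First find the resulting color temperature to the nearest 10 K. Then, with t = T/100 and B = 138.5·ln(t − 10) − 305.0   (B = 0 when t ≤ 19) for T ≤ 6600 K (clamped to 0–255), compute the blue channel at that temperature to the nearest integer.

M_in = 10⁶/8971 = 111.47; M_out = 111.47 + (+99) = 210.47.
T_out = 10⁶/210.47 = 4751.3 K → 4750 K; t = 47.5.
B = 138.5·ln(47.5 − 10) − 305.0 = 138.5·ln 37.5 − 305.0 = 138.5·3.6243 − 305.0 = 196.971.
Rounded: 197.

197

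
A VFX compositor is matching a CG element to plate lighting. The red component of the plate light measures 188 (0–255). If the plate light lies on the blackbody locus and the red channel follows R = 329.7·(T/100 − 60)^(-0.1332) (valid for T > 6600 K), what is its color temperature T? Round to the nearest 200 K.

(t − 60)^(-0.1332) = 188/329.7 = 0.57022.
t − 60 = 0.57022^(1/-0.1332) = 0.57022^(-7.508) = 67.848, so t = 127.848.
T = 100·t = 12785 K → 12800 K to the nearest 200 K.

12800 K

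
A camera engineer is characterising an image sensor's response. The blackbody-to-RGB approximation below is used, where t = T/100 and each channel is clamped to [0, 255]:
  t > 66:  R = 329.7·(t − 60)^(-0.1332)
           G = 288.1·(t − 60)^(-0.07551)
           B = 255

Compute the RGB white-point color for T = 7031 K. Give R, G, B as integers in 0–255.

t = 7031/100 = 70.31; the t > 66 branch applies.
R = 329.7·(70.31 − 60)^(-0.1332) = 329.7·10.31^(-0.1332) = 329.7·0.73288 = 241.631.
G = 288.1·(70.31 − 60)^(-0.07551) = 288.1·10.31^(-0.07551) = 288.1·0.83847 = 241.564.
B = 255 by definition for t > 66.
Rounded: (242, 242, 255).

R=242, G=242, B=255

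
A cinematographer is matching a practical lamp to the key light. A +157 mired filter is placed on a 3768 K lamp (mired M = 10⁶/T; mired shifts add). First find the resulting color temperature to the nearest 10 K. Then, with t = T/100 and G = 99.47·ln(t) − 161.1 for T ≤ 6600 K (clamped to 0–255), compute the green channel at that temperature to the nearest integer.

154

M_in = 10⁶/3768 = 265.39; M_out = 265.39 + (+157) = 422.39.
T_out = 10⁶/422.39 = 2367.5 K → 2370 K; t = 23.7.
G = 99.47·ln 23.7 − 161.1 = 99.47·3.1655 − 161.1 = 153.770.
Rounded: 154.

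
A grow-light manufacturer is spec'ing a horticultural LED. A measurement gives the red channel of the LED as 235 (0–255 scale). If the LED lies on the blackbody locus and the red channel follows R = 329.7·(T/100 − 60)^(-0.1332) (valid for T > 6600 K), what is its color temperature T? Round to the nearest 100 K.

7300 K

(t − 60)^(-0.1332) = 235/329.7 = 0.71277.
t − 60 = 0.71277^(1/-0.1332) = 0.71277^(-7.508) = 12.705, so t = 72.705.
T = 100·t = 7271 K → 7300 K to the nearest 100 K.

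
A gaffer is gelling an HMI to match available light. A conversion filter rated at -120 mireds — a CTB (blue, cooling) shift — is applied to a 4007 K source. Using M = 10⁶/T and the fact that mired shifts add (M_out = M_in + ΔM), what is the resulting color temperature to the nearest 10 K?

7720 K

M_in = 10⁶/4007 = 249.56 mireds.
M_out = 249.56 + (-120) = 129.56 mireds.
T_out = 10⁶/129.56 = 7718.2 K → 7720 K.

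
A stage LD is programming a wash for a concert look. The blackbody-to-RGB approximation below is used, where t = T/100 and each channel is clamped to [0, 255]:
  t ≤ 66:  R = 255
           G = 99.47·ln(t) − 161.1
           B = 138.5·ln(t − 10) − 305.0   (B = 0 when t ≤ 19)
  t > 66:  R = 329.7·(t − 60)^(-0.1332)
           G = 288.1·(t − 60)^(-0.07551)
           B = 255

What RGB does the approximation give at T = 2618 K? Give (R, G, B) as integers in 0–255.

(255, 164, 81)

t = 2618/100 = 26.18; the t ≤ 66 branch applies.
R = 255 by definition for t ≤ 66.
G = 99.47·ln 26.18 − 161.1 = 99.47·3.2650 − 161.1 = 163.669.
B = 138.5·ln(26.18 − 10) − 305.0 = 138.5·ln 16.18 − 305.0 = 138.5·2.7838 − 305.0 = 80.553.
Rounded: (255, 164, 81).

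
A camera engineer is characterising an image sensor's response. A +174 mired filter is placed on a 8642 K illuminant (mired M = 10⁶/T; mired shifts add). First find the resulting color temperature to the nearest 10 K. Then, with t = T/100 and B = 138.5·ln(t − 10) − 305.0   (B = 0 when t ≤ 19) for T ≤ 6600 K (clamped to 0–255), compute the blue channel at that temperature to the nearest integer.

138

M_in = 10⁶/8642 = 115.71; M_out = 115.71 + (+174) = 289.71.
T_out = 10⁶/289.71 = 3451.7 K → 3450 K; t = 34.5.
B = 138.5·ln(34.5 − 10) − 305.0 = 138.5·ln 24.5 − 305.0 = 138.5·3.1987 − 305.0 = 138.016.
Rounded: 138.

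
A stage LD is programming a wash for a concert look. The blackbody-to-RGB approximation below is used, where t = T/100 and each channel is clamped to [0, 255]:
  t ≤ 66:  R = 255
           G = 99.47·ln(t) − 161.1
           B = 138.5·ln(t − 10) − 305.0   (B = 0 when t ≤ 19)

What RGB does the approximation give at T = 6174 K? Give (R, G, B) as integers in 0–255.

t = 6174/100 = 61.74; the t ≤ 66 branch applies.
R = 255 by definition for t ≤ 66.
G = 99.47·ln 61.74 − 161.1 = 99.47·4.1229 − 161.1 = 249.008.
B = 138.5·ln(61.74 − 10) − 305.0 = 138.5·ln 51.74 − 305.0 = 138.5·3.9462 − 305.0 = 241.553.
Rounded: (255, 249, 242).

(255, 249, 242)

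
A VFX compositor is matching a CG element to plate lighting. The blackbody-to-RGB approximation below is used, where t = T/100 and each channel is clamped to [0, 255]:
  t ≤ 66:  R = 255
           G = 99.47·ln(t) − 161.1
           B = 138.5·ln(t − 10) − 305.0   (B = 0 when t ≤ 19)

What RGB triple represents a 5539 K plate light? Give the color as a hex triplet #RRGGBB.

#FFEEDF

t = 5539/100 = 55.39; the t ≤ 66 branch applies.
R = 255 by definition for t ≤ 66.
G = 99.47·ln 55.39 − 161.1 = 99.47·4.0144 − 161.1 = 238.212.
B = 138.5·ln(55.39 − 10) − 305.0 = 138.5·ln 45.39 − 305.0 = 138.5·3.8153 − 305.0 = 223.418.
Rounded: (255, 238, 223).
In hex: #FFEEDF.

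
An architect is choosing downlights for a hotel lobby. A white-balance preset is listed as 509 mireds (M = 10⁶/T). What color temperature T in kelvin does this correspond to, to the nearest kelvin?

T = 10⁶ / 509 = 1964.64 K → 1965 K.

1965 K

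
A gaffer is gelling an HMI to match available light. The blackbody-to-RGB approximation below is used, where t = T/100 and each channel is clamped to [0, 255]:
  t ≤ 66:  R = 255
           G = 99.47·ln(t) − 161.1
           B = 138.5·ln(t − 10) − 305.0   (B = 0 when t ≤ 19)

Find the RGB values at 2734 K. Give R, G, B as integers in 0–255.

t = 2734/100 = 27.34; the t ≤ 66 branch applies.
R = 255 by definition for t ≤ 66.
G = 99.47·ln 27.34 − 161.1 = 99.47·3.3084 − 161.1 = 167.982.
B = 138.5·ln(27.34 − 10) − 305.0 = 138.5·ln 17.34 − 305.0 = 138.5·2.8530 − 305.0 = 90.143.
Rounded: (255, 168, 90).

R=255, G=168, B=90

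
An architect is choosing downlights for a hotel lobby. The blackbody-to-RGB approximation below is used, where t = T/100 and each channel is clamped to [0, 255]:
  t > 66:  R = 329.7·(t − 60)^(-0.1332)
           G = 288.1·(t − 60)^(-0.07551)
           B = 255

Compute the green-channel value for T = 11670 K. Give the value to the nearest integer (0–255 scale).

t = 11670/100 = 116.7; the t > 66 branch applies.
G = 288.1·(116.7 − 60)^(-0.07551) = 288.1·56.7^(-0.07551) = 288.1·0.73720 = 212.388.
Rounded: 212.

212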